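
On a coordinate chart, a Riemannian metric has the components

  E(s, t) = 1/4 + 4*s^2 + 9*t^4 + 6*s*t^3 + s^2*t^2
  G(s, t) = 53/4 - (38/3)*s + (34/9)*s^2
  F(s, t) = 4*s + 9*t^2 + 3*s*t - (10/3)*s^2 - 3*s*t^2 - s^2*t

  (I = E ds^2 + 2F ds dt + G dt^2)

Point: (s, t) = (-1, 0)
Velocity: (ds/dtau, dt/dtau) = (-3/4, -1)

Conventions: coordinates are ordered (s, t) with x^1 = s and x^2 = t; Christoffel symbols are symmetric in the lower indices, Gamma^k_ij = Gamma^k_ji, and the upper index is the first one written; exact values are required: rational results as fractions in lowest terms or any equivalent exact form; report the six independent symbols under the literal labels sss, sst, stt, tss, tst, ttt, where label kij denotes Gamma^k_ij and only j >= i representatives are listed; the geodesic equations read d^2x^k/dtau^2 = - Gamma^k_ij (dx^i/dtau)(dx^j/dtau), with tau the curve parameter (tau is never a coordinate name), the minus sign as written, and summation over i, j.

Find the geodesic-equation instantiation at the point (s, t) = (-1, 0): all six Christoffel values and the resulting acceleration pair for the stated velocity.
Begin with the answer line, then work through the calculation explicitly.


Answer: Gamma_sss = -5840/10429, Gamma_sst = -32032/31287, Gamma_stt = 235180/93861, Gamma_tss = 2304/10429, Gamma_tst = -6188/10429, Gamma_ttt = 19360/31287; accelerations (d^2s/dtau^2, d^2t/dtau^2) = (-61471/93861, 4598/31287)

E = 17/4, F = -22/3, G = 1069/36 at the point
E_s = -8, E_t = 0, F_s = 32/3, F_t = -4, G_s = -182/9, G_t = 0
EG - F^2 = 10429/144;  g^inv = (144/10429) * [[1069/36, 22/3], [22/3, 17/4]]
first-kind symbols [ij,l] = (1/2)(d_i g_jl + d_j g_il - d_l g_ij): [ss,s] = E_s/2 = -4, [ss,t] = F_s - E_t/2 = 32/3, [st,s] = E_t/2 = 0, [st,t] = G_s/2 = -91/9, [tt,s] = F_t - G_s/2 = 55/9, [tt,t] = G_t/2 = 0
Gamma^s_ij = (G*[ij,s] - F*[ij,t])/(EG - F^2), Gamma^t_ij = (E*[ij,t] - F*[ij,s])/(EG - F^2)
Gamma_sss = -5840/10429, Gamma_sst = -32032/31287, Gamma_stt = 235180/93861, Gamma_tss = 2304/10429, Gamma_tst = -6188/10429, Gamma_ttt = 19360/31287
d^2s/dtau^2 = -(Gamma_sss*(-3/4)^2 + 2*Gamma_sst*(-3/4)*(-1) + Gamma_stt*(-1)^2) = -61471/93861
d^2t/dtau^2 = -(Gamma_tss*(-3/4)^2 + 2*Gamma_tst*(-3/4)*(-1) + Gamma_ttt*(-1)^2) = 4598/31287


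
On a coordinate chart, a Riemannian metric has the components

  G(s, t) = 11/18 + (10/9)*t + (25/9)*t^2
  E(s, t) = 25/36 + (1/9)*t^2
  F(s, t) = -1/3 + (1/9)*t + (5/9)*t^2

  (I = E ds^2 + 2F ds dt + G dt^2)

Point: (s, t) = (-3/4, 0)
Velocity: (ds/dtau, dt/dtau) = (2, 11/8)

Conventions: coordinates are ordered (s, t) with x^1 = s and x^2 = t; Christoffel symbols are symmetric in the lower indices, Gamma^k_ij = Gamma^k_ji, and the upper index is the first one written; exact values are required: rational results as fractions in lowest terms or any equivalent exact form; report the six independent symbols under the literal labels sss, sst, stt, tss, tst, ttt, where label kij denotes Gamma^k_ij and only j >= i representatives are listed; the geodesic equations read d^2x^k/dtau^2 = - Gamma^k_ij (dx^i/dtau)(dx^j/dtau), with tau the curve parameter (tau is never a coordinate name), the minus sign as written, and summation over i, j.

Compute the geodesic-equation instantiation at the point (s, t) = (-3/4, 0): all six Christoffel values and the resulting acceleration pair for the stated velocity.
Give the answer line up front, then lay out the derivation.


Answer: Gamma_sss = 0, Gamma_sst = 0, Gamma_stt = 164/203, Gamma_tss = 0, Gamma_tst = 0, Gamma_ttt = 274/203; accelerations (d^2s/dtau^2, d^2t/dtau^2) = (-4961/3248, -16577/6496)

E = 25/36, F = -1/3, G = 11/18 at the point
E_s = 0, E_t = 0, F_s = 0, F_t = 1/9, G_s = 0, G_t = 10/9
EG - F^2 = 203/648;  g^inv = (648/203) * [[11/18, 1/3], [1/3, 25/36]]
first-kind symbols [ij,l] = (1/2)(d_i g_jl + d_j g_il - d_l g_ij): [ss,s] = E_s/2 = 0, [ss,t] = F_s - E_t/2 = 0, [st,s] = E_t/2 = 0, [st,t] = G_s/2 = 0, [tt,s] = F_t - G_s/2 = 1/9, [tt,t] = G_t/2 = 5/9
Gamma^s_ij = (G*[ij,s] - F*[ij,t])/(EG - F^2), Gamma^t_ij = (E*[ij,t] - F*[ij,s])/(EG - F^2)
Gamma_sss = 0, Gamma_sst = 0, Gamma_stt = 164/203, Gamma_tss = 0, Gamma_tst = 0, Gamma_ttt = 274/203
d^2s/dtau^2 = -(Gamma_sss*(2)^2 + 2*Gamma_sst*(2)*(11/8) + Gamma_stt*(11/8)^2) = -4961/3248
d^2t/dtau^2 = -(Gamma_tss*(2)^2 + 2*Gamma_tst*(2)*(11/8) + Gamma_ttt*(11/8)^2) = -16577/6496


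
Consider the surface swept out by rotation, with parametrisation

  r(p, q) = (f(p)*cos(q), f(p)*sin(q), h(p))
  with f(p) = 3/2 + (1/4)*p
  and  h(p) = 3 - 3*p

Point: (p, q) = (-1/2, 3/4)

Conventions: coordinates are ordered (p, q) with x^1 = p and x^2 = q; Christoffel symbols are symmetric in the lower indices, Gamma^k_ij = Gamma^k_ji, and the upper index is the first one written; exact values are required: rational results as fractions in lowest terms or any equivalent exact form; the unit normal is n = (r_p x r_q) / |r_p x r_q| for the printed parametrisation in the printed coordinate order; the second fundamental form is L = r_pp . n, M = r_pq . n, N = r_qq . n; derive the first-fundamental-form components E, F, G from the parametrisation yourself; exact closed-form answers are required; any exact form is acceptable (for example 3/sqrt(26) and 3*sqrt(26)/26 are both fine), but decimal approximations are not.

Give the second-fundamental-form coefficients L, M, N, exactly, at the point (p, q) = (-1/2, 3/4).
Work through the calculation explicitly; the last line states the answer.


f = 11/8, f' = 1/4, f'' = 0, h' = -3, h'' = 0
E = 145/16, F = 0, G = 121/64; answer radicand W^2 = 145/16
unnormalised second-form numerators: l = 0, m = 0, n = -33/8; L = l/sqrt(145/16), and similarly M = m/sqrt(W^2), N = n/sqrt(W^2)

Answer: L = 0, M = 0, N = -33*sqrt(145)/290


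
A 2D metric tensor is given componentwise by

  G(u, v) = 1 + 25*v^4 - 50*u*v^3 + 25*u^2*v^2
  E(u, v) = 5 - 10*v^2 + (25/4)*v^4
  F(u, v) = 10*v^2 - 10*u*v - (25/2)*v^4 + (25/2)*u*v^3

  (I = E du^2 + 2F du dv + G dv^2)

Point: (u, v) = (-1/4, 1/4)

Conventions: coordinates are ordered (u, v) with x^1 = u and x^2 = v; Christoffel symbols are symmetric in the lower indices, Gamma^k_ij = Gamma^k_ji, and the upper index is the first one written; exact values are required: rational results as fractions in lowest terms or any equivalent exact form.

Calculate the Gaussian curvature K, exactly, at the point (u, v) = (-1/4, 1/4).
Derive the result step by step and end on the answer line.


E = 4505/1024, F = 295/256, G = 89/64, EG - F^2 = 4905/1024 at the point
E_u = 0, E_v = -295/64, F_u = -295/128, F_v = 785/128, G_u = -25/16, G_v = 75/16
E_vv = -245/16, F_uv = -245/32, G_uu = 25/8
By Brioschi, K is (det M1 - det M2) divided by (EG - F^2) squared.
M1 = [[-E_vv/2 + F_uv - G_uu/2, E_u/2, F_u - E_v/2], [F_v - G_u/2, E, F], [G_v/2, F, G]] = [[-25/16, 0, 0], [885/128, 4505/1024, 295/256], [75/32, 295/256, 89/64]]; det M1 = -122625/16384
M2 = [[0, E_v/2, G_u/2], [E_v/2, E, F], [G_u/2, F, G]] = [[0, -295/128, -25/32], [-295/128, 4505/1024, 295/256], [-25/32, 295/256, 89/64]]; det M2 = -97025/16384
det M1 - det M2 = -25/16; K = -25/16 / (4905/1024)^2 = -65536/962361

Answer: K = -65536/962361


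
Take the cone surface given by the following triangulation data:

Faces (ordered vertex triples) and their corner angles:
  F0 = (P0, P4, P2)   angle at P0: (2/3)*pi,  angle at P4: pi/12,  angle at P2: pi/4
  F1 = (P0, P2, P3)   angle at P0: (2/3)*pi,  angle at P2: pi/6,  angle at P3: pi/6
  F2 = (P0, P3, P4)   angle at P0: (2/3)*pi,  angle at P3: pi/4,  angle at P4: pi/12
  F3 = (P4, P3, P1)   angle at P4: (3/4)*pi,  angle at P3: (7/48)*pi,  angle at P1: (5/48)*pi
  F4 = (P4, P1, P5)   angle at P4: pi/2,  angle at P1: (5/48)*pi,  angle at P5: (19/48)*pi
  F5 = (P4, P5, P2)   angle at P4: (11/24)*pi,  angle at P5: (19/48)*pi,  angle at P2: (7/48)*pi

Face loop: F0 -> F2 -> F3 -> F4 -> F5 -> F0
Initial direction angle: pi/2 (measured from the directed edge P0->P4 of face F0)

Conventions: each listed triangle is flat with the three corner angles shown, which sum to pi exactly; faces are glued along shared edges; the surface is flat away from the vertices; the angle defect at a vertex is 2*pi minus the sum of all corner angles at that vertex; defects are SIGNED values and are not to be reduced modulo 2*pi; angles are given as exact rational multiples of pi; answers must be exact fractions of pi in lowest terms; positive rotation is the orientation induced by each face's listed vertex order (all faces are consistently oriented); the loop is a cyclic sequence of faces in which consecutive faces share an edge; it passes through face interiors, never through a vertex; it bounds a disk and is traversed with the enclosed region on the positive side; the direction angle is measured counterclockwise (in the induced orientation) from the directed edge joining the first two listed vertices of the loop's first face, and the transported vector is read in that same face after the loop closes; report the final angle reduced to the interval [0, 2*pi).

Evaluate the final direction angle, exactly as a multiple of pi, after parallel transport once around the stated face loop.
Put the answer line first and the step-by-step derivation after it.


Answer: final direction angle = (5/8)*pi

enclosed vertex P4: corner angles sum to (15/8)*pi, defect = 2*pi - (15/8)*pi = pi/8
adding the enclosed defects to the starting angle (mod 2*pi, induced orientation) gives the holonomy
final angle = pi/2 + pi/8 = (5/8)*pi (mod 2*pi)


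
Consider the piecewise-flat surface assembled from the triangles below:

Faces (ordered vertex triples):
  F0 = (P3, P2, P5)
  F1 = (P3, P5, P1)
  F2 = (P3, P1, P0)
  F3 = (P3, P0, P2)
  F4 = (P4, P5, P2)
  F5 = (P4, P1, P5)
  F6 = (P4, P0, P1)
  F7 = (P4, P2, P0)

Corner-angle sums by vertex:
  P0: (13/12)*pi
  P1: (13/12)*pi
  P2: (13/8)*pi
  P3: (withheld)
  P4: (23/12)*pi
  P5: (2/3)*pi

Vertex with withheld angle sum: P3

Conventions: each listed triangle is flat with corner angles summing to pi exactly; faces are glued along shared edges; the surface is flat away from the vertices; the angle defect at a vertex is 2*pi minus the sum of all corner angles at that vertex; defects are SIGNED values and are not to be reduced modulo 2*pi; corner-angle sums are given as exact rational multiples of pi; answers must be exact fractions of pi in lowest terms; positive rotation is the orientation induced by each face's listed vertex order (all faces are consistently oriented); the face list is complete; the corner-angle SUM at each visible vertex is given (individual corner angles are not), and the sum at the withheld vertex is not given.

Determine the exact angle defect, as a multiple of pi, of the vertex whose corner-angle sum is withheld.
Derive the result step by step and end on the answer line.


V = 6, E = 12, F = 8; chi = V - E + F = 2
Gauss-Bonnet: total defect = 2*pi*chi = 4*pi; visible defects sum to (29/8)*pi

Answer: defect(P3) = (3/8)*pi


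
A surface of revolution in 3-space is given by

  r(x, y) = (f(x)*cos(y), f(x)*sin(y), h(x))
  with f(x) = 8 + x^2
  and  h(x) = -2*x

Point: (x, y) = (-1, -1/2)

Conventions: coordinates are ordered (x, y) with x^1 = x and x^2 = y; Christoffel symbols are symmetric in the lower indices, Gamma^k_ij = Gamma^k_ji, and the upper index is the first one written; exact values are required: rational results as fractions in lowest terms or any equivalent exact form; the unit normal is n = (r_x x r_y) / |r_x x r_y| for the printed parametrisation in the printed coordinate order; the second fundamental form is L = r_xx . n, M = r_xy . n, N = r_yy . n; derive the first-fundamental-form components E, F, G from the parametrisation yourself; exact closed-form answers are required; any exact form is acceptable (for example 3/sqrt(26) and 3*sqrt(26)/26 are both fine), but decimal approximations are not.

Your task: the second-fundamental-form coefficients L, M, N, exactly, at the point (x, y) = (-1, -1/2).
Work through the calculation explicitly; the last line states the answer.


f = 9, f' = -2, f'' = 2, h' = -2, h'' = 0
E = 8, F = 0, G = 81; answer radicand W^2 = 8
unnormalised second-form numerators: l = 4, m = 0, n = -18; L = l/sqrt(8), and similarly M = m/sqrt(W^2), N = n/sqrt(W^2)

Answer: L = sqrt(2), M = 0, N = -9*sqrt(2)/2


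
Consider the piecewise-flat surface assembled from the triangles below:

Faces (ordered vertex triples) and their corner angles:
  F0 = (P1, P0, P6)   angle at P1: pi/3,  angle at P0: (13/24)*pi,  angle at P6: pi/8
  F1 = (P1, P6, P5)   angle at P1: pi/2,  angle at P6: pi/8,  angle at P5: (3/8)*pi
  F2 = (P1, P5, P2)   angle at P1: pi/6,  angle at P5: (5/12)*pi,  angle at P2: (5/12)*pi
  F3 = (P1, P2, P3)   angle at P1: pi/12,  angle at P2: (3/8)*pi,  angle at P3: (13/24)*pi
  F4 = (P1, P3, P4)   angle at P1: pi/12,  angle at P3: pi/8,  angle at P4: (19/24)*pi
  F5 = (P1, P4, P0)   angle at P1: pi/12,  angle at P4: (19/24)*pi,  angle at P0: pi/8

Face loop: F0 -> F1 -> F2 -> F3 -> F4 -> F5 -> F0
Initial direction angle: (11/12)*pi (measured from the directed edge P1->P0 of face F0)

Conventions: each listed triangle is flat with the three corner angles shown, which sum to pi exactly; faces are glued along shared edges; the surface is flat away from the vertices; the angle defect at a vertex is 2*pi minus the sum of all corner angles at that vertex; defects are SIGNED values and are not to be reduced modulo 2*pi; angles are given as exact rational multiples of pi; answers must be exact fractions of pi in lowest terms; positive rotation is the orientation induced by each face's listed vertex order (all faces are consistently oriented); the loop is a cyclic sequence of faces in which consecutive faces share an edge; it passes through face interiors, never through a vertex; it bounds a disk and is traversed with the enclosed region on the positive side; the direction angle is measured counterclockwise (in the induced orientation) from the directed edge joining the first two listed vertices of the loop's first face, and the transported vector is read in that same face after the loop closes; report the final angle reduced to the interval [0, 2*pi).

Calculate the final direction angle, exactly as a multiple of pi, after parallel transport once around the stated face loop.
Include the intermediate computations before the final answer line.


enclosed vertex P1: corner angles sum to (5/4)*pi, defect = 2*pi - (5/4)*pi = (3/4)*pi
the final direction is the initial angle plus the enclosed defects, taken mod 2*pi in the induced orientation
final angle = (11/12)*pi + (3/4)*pi = (5/3)*pi (mod 2*pi)

Answer: final direction angle = (5/3)*pi


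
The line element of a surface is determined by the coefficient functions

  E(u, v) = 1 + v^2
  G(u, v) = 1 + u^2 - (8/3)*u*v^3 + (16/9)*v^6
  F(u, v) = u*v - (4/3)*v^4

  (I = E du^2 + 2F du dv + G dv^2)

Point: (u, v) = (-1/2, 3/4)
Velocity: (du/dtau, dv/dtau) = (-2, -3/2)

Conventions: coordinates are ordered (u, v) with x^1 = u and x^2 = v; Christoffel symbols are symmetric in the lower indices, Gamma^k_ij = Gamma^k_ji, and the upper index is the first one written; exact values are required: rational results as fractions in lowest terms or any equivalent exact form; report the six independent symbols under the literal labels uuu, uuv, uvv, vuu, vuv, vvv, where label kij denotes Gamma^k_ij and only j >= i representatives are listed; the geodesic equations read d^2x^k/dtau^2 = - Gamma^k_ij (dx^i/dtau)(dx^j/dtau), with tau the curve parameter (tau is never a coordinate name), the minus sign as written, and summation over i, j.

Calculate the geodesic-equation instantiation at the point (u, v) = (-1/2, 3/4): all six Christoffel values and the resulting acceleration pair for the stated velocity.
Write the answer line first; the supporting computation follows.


Answer: Gamma_uuu = 0, Gamma_uuv = 192/689, Gamma_uvv = -432/689, Gamma_vuu = 0, Gamma_vuv = -272/689, Gamma_vvv = 612/689; accelerations (d^2u/dtau^2, d^2v/dtau^2) = (-180/689, 255/689)

E = 25/16, F = -51/64, G = 545/256 at the point
E_u = 0, E_v = 3/2, F_u = 3/4, F_v = -11/4, G_u = -17/8, G_v = 153/32
EG - F^2 = 689/256;  g^inv = (256/689) * [[545/256, 51/64], [51/64, 25/16]]
first-kind symbols [ij,l] = (1/2)(d_i g_jl + d_j g_il - d_l g_ij): [uu,u] = E_u/2 = 0, [uu,v] = F_u - E_v/2 = 0, [uv,u] = E_v/2 = 3/4, [uv,v] = G_u/2 = -17/16, [vv,u] = F_v - G_u/2 = -27/16, [vv,v] = G_v/2 = 153/64
Gamma^u_ij = (G*[ij,u] - F*[ij,v])/(EG - F^2), Gamma^v_ij = (E*[ij,v] - F*[ij,u])/(EG - F^2)
Gamma_uuu = 0, Gamma_uuv = 192/689, Gamma_uvv = -432/689, Gamma_vuu = 0, Gamma_vuv = -272/689, Gamma_vvv = 612/689
d^2u/dtau^2 = -(Gamma_uuu*(-2)^2 + 2*Gamma_uuv*(-2)*(-3/2) + Gamma_uvv*(-3/2)^2) = -180/689
d^2v/dtau^2 = -(Gamma_vuu*(-2)^2 + 2*Gamma_vuv*(-2)*(-3/2) + Gamma_vvv*(-3/2)^2) = 255/689


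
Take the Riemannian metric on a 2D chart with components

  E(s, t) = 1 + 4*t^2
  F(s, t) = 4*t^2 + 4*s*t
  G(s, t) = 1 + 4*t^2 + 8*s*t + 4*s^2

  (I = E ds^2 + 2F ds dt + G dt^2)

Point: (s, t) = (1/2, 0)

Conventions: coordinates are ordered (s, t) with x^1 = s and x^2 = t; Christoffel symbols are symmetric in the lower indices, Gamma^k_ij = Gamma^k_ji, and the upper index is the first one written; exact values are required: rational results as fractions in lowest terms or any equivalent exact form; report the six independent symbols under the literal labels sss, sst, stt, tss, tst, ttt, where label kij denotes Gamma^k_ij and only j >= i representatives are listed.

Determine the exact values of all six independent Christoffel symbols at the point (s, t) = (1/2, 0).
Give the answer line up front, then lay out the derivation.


Answer: Gamma_sss = 0, Gamma_sst = 0, Gamma_stt = 0, Gamma_tss = 0, Gamma_tst = 1, Gamma_ttt = 1

E = 1, F = 0, G = 2 at the point
E_s = 0, E_t = 0, F_s = 0, F_t = 2, G_s = 4, G_t = 4
EG - F^2 = 2;  g^inv = (1/2) * [[2, 0], [0, 1]]
first-kind symbols [ij,l] = (1/2)(d_i g_jl + d_j g_il - d_l g_ij): [ss,s] = E_s/2 = 0, [ss,t] = F_s - E_t/2 = 0, [st,s] = E_t/2 = 0, [st,t] = G_s/2 = 2, [tt,s] = F_t - G_s/2 = 0, [tt,t] = G_t/2 = 2
Gamma^s_ij = (G*[ij,s] - F*[ij,t])/(EG - F^2), Gamma^t_ij = (E*[ij,t] - F*[ij,s])/(EG - F^2)


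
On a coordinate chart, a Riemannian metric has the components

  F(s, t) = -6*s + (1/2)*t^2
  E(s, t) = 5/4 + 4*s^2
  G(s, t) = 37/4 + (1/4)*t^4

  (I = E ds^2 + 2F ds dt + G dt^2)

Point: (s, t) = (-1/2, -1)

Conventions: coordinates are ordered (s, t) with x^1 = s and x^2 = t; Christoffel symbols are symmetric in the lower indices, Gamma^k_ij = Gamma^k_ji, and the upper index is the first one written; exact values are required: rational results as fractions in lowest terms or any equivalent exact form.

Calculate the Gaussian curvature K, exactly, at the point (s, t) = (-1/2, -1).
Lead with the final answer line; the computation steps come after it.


Answer: K = -80/5329

E = 9/4, F = 7/2, G = 19/2, EG - F^2 = 73/8 at the point
E_s = -4, E_t = 0, F_s = -6, F_t = -1, G_s = 0, G_t = -1
E_tt = 0, F_st = 0, G_ss = 0
Using the Brioschi determinant formula for K from the metric derivatives:
M1 = [[-E_tt/2 + F_st - G_ss/2, E_s/2, F_s - E_t/2], [F_t - G_s/2, E, F], [G_t/2, F, G]] = [[0, -2, -6], [-1, 9/4, 7/2], [-1/2, 7/2, 19/2]]; det M1 = -5/4
M2 = [[0, E_t/2, G_s/2], [E_t/2, E, F], [G_s/2, F, G]] = [[0, 0, 0], [0, 9/4, 7/2], [0, 7/2, 19/2]]; det M2 = 0
det M1 - det M2 = -5/4; K = -5/4 / (73/8)^2 = -80/5329


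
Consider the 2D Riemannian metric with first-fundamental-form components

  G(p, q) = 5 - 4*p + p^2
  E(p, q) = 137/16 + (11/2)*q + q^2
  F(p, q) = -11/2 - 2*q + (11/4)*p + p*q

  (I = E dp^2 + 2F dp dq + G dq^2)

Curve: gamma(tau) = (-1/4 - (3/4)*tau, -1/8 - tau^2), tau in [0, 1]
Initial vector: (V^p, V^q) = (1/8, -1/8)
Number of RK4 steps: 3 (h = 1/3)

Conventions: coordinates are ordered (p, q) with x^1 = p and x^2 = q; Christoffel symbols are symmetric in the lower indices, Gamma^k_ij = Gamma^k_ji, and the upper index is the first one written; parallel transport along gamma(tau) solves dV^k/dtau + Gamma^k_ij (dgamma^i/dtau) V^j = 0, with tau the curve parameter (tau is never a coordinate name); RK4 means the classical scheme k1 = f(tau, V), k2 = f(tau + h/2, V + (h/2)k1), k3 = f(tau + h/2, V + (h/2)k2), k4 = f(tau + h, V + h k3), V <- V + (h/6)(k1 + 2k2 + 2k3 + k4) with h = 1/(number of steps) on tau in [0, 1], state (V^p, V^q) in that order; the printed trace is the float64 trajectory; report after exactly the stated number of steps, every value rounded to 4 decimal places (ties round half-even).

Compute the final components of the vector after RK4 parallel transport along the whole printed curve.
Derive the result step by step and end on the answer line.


gamma'(tau) = (-3/4, -2*tau); f(tau, V)^k = -Gamma^k_ij(gamma(tau)) gamma'^i(tau) V^j; h = 1/3; intermediate values shown to 6 dp
curve data and Christoffel symbols at the stage parameters:
  tau = 0.000000: gamma = (-0.250000, -0.125000), gamma' = (-0.750000, 0.000000); Gamma_ppp = 0.000000, Gamma_ppq = 0.202654, Gamma_pqq = 0.000000, Gamma_qpp = 0.000000, Gamma_qpq = -0.173703, Gamma_qqq = 0.000000
  tau = 0.166667: gamma = (-0.375000, -0.152778), gamma' = (-0.750000, -0.333333); Gamma_ppp = 0.000000, Gamma_ppq = 0.194023, Gamma_pqq = 0.000000, Gamma_qpp = 0.000000, Gamma_qpq = -0.177422, Gamma_qqq = 0.000000
  tau = 0.333333: gamma = (-0.500000, -0.236111), gamma' = (-0.750000, -0.666667); Gamma_ppp = 0.000000, Gamma_ppq = 0.185258, Gamma_pqq = 0.000000, Gamma_qpp = 0.000000, Gamma_qpq = -0.184235, Gamma_qqq = 0.000000
  tau = 0.500000: gamma = (-0.625000, -0.375000), gamma' = (-0.750000, -1.000000); Gamma_ppp = 0.000000, Gamma_ppq = 0.175520, Gamma_pqq = 0.000000, Gamma_qpp = 0.000000, Gamma_qpq = -0.193995, Gamma_qqq = 0.000000
  tau = 0.666667: gamma = (-0.750000, -0.569444), gamma' = (-0.750000, -1.333333); Gamma_ppp = 0.000000, Gamma_ppq = 0.163738, Gamma_pqq = 0.000000, Gamma_qpp = 0.000000, Gamma_qpq = -0.206498, Gamma_qqq = 0.000000
  tau = 0.833333: gamma = (-0.875000, -0.819444), gamma' = (-0.750000, -1.666667); Gamma_ppp = 0.000000, Gamma_ppq = 0.148588, Gamma_pqq = 0.000000, Gamma_qpp = 0.000000, Gamma_qpq = -0.221279, Gamma_qqq = 0.000000
  tau = 1.000000: gamma = (-1.000000, -1.125000), gamma' = (-0.750000, -2.000000); Gamma_ppp = 0.000000, Gamma_ppq = 0.128554, Gamma_pqq = 0.000000, Gamma_qpp = 0.000000, Gamma_qpq = -0.237330, Gamma_qqq = 0.000000
step 0: V^p = 0.1250, V^q = -0.1250
step 1: k1 = (-0.018999, 0.016285), k2 = (-0.009915, 0.009067), k3 = (-0.009992, 0.009137), k4 = (-0.001918, 0.001907); V <- V + (h/6)(k1 + 2k2 + 2k3 + k4): V^p = 0.1216, V^q = -0.1220
step 2: k1 = (-0.001925, 0.001914), k2 = (0.005278, -0.005833), k3 = (0.005319, -0.005878), k4 = (0.011722, -0.014783); V <- V + (h/6)(k1 + 2k2 + 2k3 + k4): V^p = 0.1233, V^q = -0.1240
step 3: k1 = (0.011703, -0.014760), k2 = (0.016939, -0.025225), k3 = (0.016960, -0.025258), k4 = (0.020402, -0.037664); V <- V + (h/6)(k1 + 2k2 + 2k3 + k4): V^p = 0.1289, V^q = -0.1325

Answer: V^p = 0.1289, V^q = -0.1325


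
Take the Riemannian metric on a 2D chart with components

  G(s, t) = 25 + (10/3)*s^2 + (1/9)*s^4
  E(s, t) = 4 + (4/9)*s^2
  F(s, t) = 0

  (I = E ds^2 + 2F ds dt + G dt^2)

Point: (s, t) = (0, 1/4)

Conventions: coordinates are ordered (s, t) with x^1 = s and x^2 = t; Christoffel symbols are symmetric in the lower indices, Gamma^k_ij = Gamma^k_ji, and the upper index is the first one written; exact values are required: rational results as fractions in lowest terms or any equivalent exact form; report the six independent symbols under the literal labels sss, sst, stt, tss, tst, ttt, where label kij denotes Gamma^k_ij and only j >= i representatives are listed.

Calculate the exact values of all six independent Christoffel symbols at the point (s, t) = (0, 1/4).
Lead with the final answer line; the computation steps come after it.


Answer: Gamma_sss = 0, Gamma_sst = 0, Gamma_stt = 0, Gamma_tss = 0, Gamma_tst = 0, Gamma_ttt = 0

E = 4, F = 0, G = 25 at the point
E_s = 0, E_t = 0, F_s = 0, F_t = 0, G_s = 0, G_t = 0
EG - F^2 = 100;  g^inv = (1/100) * [[25, 0], [0, 4]]
first-kind symbols [ij,l] = (1/2)(d_i g_jl + d_j g_il - d_l g_ij): [ss,s] = E_s/2 = 0, [ss,t] = F_s - E_t/2 = 0, [st,s] = E_t/2 = 0, [st,t] = G_s/2 = 0, [tt,s] = F_t - G_s/2 = 0, [tt,t] = G_t/2 = 0
Gamma^s_ij = (G*[ij,s] - F*[ij,t])/(EG - F^2), Gamma^t_ij = (E*[ij,t] - F*[ij,s])/(EG - F^2)


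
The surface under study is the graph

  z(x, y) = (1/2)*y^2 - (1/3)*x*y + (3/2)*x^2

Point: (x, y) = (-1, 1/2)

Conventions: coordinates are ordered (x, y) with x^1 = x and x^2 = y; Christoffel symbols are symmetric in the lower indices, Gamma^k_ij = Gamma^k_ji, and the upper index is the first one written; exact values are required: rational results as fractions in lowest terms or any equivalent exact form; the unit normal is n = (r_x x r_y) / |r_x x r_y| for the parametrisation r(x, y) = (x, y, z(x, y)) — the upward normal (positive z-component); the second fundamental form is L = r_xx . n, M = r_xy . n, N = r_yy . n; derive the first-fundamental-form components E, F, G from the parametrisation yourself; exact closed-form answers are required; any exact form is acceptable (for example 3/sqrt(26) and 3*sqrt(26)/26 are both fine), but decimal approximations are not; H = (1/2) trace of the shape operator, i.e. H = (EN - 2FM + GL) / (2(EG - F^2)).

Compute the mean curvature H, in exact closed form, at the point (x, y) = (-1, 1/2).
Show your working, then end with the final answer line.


z_x = -19/6, z_y = 5/6, z_xx = 3, z_xy = -1/3, z_yy = 1
E = 397/36, F = -95/36, G = 61/36; answer radicand W^2 = 211/18
unnormalised second-form numerators: l = 3, m = -1/3, n = 1; L = l/sqrt(211/18), and similarly M = m/sqrt(W^2), N = n/sqrt(W^2)
H = (E*n - 2*F*m + G*l) / (2*(EG - F^2)*sqrt(W^2)); E*n - 2*F*m + G*l = 775/54, EG - F^2 = 211/18, so H = (775/1266)/sqrt(211/18)

Answer: H = 775*sqrt(422)/89042


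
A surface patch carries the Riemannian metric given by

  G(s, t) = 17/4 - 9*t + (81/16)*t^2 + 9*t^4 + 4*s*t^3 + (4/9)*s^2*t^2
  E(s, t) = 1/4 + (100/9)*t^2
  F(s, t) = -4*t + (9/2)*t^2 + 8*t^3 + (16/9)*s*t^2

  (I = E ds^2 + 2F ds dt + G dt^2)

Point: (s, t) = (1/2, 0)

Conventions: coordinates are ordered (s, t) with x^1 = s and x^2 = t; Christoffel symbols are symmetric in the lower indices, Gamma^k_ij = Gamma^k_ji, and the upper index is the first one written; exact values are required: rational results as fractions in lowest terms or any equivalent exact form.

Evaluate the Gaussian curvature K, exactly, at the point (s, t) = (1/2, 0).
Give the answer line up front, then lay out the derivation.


Answer: K = -1600/153

E = 1/4, F = 0, G = 17/4, EG - F^2 = 17/16 at the point
E_s = 0, E_t = 0, F_s = 0, F_t = -4, G_s = 0, G_t = -9
E_tt = 200/9, F_st = 0, G_ss = 0
K follows from Brioschi's formula, (det M1 - det M2)/(EG - F^2)^2.
M1 = [[-E_tt/2 + F_st - G_ss/2, E_s/2, F_s - E_t/2], [F_t - G_s/2, E, F], [G_t/2, F, G]] = [[-100/9, 0, 0], [-4, 1/4, 0], [-9/2, 0, 17/4]]; det M1 = -425/36
M2 = [[0, E_t/2, G_s/2], [E_t/2, E, F], [G_s/2, F, G]] = [[0, 0, 0], [0, 1/4, 0], [0, 0, 17/4]]; det M2 = 0
det M1 - det M2 = -425/36; K = -425/36 / (17/16)^2 = -1600/153


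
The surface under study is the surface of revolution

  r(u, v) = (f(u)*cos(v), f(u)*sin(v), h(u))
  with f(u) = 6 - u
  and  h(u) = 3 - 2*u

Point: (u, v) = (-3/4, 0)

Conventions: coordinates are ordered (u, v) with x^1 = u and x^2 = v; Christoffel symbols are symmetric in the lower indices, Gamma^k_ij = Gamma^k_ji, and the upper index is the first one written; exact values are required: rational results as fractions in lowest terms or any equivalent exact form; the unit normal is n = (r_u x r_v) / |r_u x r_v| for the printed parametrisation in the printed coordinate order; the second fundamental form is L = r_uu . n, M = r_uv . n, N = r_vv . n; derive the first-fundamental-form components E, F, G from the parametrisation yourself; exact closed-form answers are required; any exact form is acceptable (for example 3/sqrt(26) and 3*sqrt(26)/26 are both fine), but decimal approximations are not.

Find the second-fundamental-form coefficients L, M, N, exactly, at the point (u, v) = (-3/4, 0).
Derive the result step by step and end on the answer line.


f = 27/4, f' = -1, f'' = 0, h' = -2, h'' = 0
E = 5, F = 0, G = 729/16; answer radicand W^2 = 5
unnormalised second-form numerators: l = 0, m = 0, n = -27/2; L = l/sqrt(5), and similarly M = m/sqrt(W^2), N = n/sqrt(W^2)

Answer: L = 0, M = 0, N = -27*sqrt(5)/10


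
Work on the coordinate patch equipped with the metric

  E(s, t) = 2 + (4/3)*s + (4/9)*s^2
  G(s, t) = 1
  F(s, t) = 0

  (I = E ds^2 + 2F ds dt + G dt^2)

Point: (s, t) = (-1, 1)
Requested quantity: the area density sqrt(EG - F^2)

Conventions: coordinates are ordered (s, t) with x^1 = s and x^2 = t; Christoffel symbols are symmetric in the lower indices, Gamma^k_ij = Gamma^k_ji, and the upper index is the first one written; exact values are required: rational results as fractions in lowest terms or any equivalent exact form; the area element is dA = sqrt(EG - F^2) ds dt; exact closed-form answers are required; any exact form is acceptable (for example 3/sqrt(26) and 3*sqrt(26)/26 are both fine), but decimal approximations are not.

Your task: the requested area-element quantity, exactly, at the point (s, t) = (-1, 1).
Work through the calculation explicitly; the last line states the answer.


E = 10/9, F = 0, G = 1; EG - F^2 = 10/9

Answer: sqrt(EG - F^2) = sqrt(10)/3


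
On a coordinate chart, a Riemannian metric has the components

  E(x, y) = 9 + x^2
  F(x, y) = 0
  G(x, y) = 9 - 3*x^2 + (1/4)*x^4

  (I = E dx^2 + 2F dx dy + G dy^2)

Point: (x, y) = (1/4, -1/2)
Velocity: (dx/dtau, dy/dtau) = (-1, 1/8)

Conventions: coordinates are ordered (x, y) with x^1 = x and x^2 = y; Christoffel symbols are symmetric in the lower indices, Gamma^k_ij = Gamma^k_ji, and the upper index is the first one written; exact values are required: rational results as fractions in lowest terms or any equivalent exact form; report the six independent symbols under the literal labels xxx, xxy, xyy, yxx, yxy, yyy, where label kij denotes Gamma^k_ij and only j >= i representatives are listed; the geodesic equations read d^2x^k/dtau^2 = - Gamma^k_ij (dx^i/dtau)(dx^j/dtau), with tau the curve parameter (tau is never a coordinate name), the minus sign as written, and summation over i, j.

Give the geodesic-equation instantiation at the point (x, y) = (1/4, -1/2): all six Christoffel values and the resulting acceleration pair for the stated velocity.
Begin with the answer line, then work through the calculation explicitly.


Answer: Gamma_xxx = 4/145, Gamma_xxy = 0, Gamma_xyy = 19/232, Gamma_yxx = 0, Gamma_yxy = -8/95, Gamma_yyy = 0; accelerations (d^2x/dtau^2, d^2y/dtau^2) = (-2143/74240, -2/95)

E = 145/16, F = 0, G = 9025/1024 at the point
E_x = 1/2, E_y = 0, F_x = 0, F_y = 0, G_x = -95/64, G_y = 0
EG - F^2 = 1308625/16384;  g^inv = (16384/1308625) * [[9025/1024, 0], [0, 145/16]]
first-kind symbols [ij,l] = (1/2)(d_i g_jl + d_j g_il - d_l g_ij): [xx,x] = E_x/2 = 1/4, [xx,y] = F_x - E_y/2 = 0, [xy,x] = E_y/2 = 0, [xy,y] = G_x/2 = -95/128, [yy,x] = F_y - G_x/2 = 95/128, [yy,y] = G_y/2 = 0
Gamma^x_ij = (G*[ij,x] - F*[ij,y])/(EG - F^2), Gamma^y_ij = (E*[ij,y] - F*[ij,x])/(EG - F^2)
Gamma_xxx = 4/145, Gamma_xxy = 0, Gamma_xyy = 19/232, Gamma_yxx = 0, Gamma_yxy = -8/95, Gamma_yyy = 0
d^2x/dtau^2 = -(Gamma_xxx*(-1)^2 + 2*Gamma_xxy*(-1)*(1/8) + Gamma_xyy*(1/8)^2) = -2143/74240
d^2y/dtau^2 = -(Gamma_yxx*(-1)^2 + 2*Gamma_yxy*(-1)*(1/8) + Gamma_yyy*(1/8)^2) = -2/95


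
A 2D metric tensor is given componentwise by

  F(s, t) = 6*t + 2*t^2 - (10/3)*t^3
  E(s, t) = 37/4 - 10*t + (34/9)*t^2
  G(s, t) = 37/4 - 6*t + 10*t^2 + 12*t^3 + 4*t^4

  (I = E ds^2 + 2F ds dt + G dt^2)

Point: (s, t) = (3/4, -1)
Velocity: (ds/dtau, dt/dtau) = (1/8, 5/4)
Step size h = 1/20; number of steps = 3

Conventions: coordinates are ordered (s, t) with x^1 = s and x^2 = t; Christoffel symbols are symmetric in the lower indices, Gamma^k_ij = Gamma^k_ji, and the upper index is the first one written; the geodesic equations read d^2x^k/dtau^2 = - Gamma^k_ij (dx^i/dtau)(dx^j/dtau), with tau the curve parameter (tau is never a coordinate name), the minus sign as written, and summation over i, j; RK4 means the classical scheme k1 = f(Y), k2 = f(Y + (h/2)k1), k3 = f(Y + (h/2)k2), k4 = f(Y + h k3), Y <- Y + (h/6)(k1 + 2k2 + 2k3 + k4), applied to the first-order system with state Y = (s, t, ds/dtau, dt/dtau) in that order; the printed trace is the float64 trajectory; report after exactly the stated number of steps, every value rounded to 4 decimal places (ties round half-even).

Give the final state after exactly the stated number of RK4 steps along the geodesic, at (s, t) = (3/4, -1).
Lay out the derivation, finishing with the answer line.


f(Y) = (ds/dtau, dt/dtau, -Gamma^s_ij Y'^i Y'^j, -Gamma^t_ij Y'^i Y'^j) with the Gammas evaluated at the stage position; h = 0.050000; intermediate values shown to 6 dp
step 0: s = 0.7500, t = -1.0000, ds/dtau = 0.1250, dt/dtau = 1.2500
step 1:
  k1: at (s, t) = (0.750000, -1.000000), (ds/dtau, dt/dtau) = (0.125000, 1.250000); Gamma_sss = 0.014748, Gamma_sst = -0.381609, Gamma_stt = -0.352836, Gamma_tss = 0.509427, Gamma_tst = -0.014748, Gamma_ttt = -0.187549; k1 = (0.125000, 1.250000, 0.670329, 0.289695)
  k2: at (s, t) = (0.753125, -0.968750), (ds/dtau, dt/dtau) = (0.141758, 1.257242); Gamma_sss = 0.020477, Gamma_sst = -0.385994, Gamma_stt = -0.330848, Gamma_tss = 0.508677, Gamma_tst = -0.020477, Gamma_ttt = -0.197389; k2 = (0.141758, 1.257242, 0.660134, 0.309082)
  k3: at (s, t) = (0.753544, -0.968569), (ds/dtau, dt/dtau) = (0.141503, 1.257727); Gamma_sss = 0.020509, Gamma_sst = -0.386020, Gamma_stt = -0.330720, Gamma_tss = 0.508674, Gamma_tst = -0.020509, Gamma_ttt = -0.197446; k3 = (0.141503, 1.257727, 0.660150, 0.309450)
  k4: at (s, t) = (0.757075, -0.937114), (ds/dtau, dt/dtau) = (0.158007, 1.265473); Gamma_sss = 0.026014, Gamma_sst = -0.390607, Gamma_stt = -0.308266, Gamma_tss = 0.508154, Gamma_tst = -0.026014, Gamma_ttt = -0.207173; k4 = (0.158007, 1.265473, 0.649221, 0.329488)
  Y <- Y + (h/6)(k1 + 2k2 + 2k3 + k4): s = 0.7571, t = -0.9371, ds/dtau = 0.1580, dt/dtau = 1.2655
step 2:
  k1: at (s, t) = (0.757079, -0.937122), (ds/dtau, dt/dtau) = (0.158001, 1.265469); Gamma_sss = 0.026013, Gamma_sst = -0.390606, Gamma_stt = -0.308272, Gamma_tss = 0.508154, Gamma_tst = -0.026013, Gamma_ttt = -0.207171; k1 = (0.158001, 1.265469, 0.649220, 0.329482)
  k2: at (s, t) = (0.761029, -0.905485), (ds/dtau, dt/dtau) = (0.174231, 1.273706); Gamma_sss = 0.031285, Gamma_sst = -0.395377, Gamma_stt = -0.285333, Gamma_tss = 0.507861, Gamma_tst = -0.031285, Gamma_ttt = -0.216784; k2 = (0.174231, 1.273706, 0.637438, 0.350164)
  k3: at (s, t) = (0.761435, -0.905279), (ds/dtau, dt/dtau) = (0.173937, 1.274223); Gamma_sss = 0.031318, Gamma_sst = -0.395409, Gamma_stt = -0.285183, Gamma_tss = 0.507859, Gamma_tst = -0.031318, Gamma_ttt = -0.216846; k3 = (0.173937, 1.274223, 0.637360, 0.350599)
  k4: at (s, t) = (0.765776, -0.873410), (ds/dtau, dt/dtau) = (0.189869, 1.282999); Gamma_sss = 0.036354, Gamma_sst = -0.400358, Gamma_stt = -0.261682, Gamma_tss = 0.507792, Gamma_tst = -0.036354, Gamma_ttt = -0.226366; k4 = (0.189869, 1.282999, 0.624497, 0.372023)
  Y <- Y + (h/6)(k1 + 2k2 + 2k3 + k4): s = 0.7658, t = -0.8734, ds/dtau = 0.1899, dt/dtau = 1.2830
step 3:
  k1: at (s, t) = (0.765781, -0.873419), (ds/dtau, dt/dtau) = (0.189862, 1.282994); Gamma_sss = 0.036353, Gamma_sst = -0.400357, Gamma_stt = -0.261689, Gamma_tss = 0.507792, Gamma_tst = -0.036353, Gamma_ttt = -0.226363; k1 = (0.189862, 1.282994, 0.624495, 0.372016)
  k2: at (s, t) = (0.770528, -0.841344), (ds/dtau, dt/dtau) = (0.205474, 1.292294); Gamma_sss = 0.041139, Gamma_sst = -0.405465, Gamma_stt = -0.237607, Gamma_tss = 0.507948, Gamma_tst = -0.041139, Gamma_ttt = -0.235783; k2 = (0.205474, 1.292294, 0.610401, 0.394166)
  k3: at (s, t) = (0.770918, -0.841112), (ds/dtau, dt/dtau) = (0.205122, 1.292848); Gamma_sss = 0.041173, Gamma_sst = -0.405502, Gamma_stt = -0.237431, Gamma_tss = 0.507950, Gamma_tst = -0.041173, Gamma_ttt = -0.235851; k3 = (0.205122, 1.292848, 0.610194, 0.394680)
  k4: at (s, t) = (0.776037, -0.808776), (ds/dtau, dt/dtau) = (0.220372, 1.302728); Gamma_sss = 0.045703, Gamma_sst = -0.410764, Gamma_stt = -0.212681, Gamma_tss = 0.508329, Gamma_tst = -0.045703, Gamma_ttt = -0.245187; k4 = (0.220372, 1.302728, 0.594569, 0.417661)
  Y <- Y + (h/6)(k1 + 2k2 + 2k3 + k4): s = 0.7760, t = -0.8088, ds/dtau = 0.2204, dt/dtau = 1.3027

Answer: s = 0.7760, t = -0.8088, ds/dtau = 0.2204, dt/dtau = 1.3027


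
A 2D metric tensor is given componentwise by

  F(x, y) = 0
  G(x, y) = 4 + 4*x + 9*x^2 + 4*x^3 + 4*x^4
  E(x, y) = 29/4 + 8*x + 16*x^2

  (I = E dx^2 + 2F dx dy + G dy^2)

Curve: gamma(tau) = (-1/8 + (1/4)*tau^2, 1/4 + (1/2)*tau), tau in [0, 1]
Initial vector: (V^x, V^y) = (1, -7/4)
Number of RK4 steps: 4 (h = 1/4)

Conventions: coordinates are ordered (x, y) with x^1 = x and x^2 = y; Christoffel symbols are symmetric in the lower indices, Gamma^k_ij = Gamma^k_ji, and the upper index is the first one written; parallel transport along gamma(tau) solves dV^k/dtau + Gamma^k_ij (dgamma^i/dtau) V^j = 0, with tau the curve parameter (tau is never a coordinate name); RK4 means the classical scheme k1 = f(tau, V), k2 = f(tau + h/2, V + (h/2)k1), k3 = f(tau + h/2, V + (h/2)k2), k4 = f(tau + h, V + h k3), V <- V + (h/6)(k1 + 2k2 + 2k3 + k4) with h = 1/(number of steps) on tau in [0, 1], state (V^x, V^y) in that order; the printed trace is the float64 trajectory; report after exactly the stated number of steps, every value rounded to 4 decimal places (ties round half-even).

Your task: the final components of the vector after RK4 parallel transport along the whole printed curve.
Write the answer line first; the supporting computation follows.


Answer: V^x = 0.6869, V^y = -1.7114

gamma'(tau) = ((1/2)*tau, 1/2); f(tau, V)^k = -Gamma^k_ij(gamma(tau)) gamma'^i(tau) V^j; h = 1/4; intermediate values shown to 6 dp
curve data and Christoffel symbols at the stage parameters:
  tau = 0.000000: gamma = (-0.125000, 0.250000), gamma' = (0.000000, 0.500000); Gamma_xxx = 0.307692, Gamma_xxy = 0.000000, Gamma_xyy = -0.146635, Gamma_yxx = 0.000000, Gamma_yxy = 0.262295, Gamma_yyy = 0.000000
  tau = 0.125000: gamma = (-0.121094, 0.312500), gamma' = (0.062500, 0.500000); Gamma_xxx = 0.316535, Gamma_xxy = 0.000000, Gamma_xyy = -0.151006, Gamma_yxx = 0.000000, Gamma_yxy = 0.270211, Gamma_yyy = 0.000000
  tau = 0.250000: gamma = (-0.109375, 0.375000), gamma' = (0.125000, 0.500000); Gamma_xxx = 0.342653, Gamma_xxy = 0.000000, Gamma_xyy = -0.164007, Gamma_yxx = 0.000000, Gamma_yxy = 0.293803, Gamma_yyy = 0.000000
  tau = 0.375000: gamma = (-0.089844, 0.437500), gamma' = (0.187500, 0.500000); Gamma_xxx = 0.384737, Gamma_xxy = 0.000000, Gamma_xyy = -0.185280, Gamma_yxx = 0.000000, Gamma_yxy = 0.332568, Gamma_yyy = 0.000000
  tau = 0.500000: gamma = (-0.062500, 0.500000), gamma' = (0.250000, 0.500000); Gamma_xxx = 0.440367, Gamma_xxy = 0.000000, Gamma_xyy = -0.214163, Gamma_yxx = 0.000000, Gamma_yxy = 0.385542, Gamma_yyy = 0.000000
  tau = 0.625000: gamma = (-0.027344, 0.562500), gamma' = (0.312500, 0.500000); Gamma_xxx = 0.505806, Gamma_xxy = 0.000000, Gamma_xyy = -0.249634, Gamma_yxx = 0.000000, Gamma_yxy = 0.451143, Gamma_yyy = 0.000000
  tau = 0.750000: gamma = (0.015625, 0.625000), gamma' = (0.375000, 0.500000); Gamma_xxx = 0.575966, Gamma_xxy = 0.000000, Gamma_xyy = -0.290303, Gamma_yxx = 0.000000, Gamma_yxy = 0.527004, Gamma_yyy = 0.000000
  tau = 0.875000: gamma = (0.066406, 0.687500), gamma' = (0.437500, 0.500000); Gamma_xxx = 0.644756, Gamma_xxy = 0.000000, Gamma_xyy = -0.334504, Gamma_yxx = 0.000000, Gamma_yxy = 0.609873, Gamma_yyy = 0.000000
  tau = 1.000000: gamma = (0.125000, 0.750000), gamma' = (0.500000, 0.500000); Gamma_xxx = 0.705882, Gamma_xxy = 0.000000, Gamma_xyy = -0.380515, Gamma_yxx = 0.000000, Gamma_yxy = 0.695652, Gamma_yyy = 0.000000
step 0: V^x = 1.0000, V^y = -1.7500
step 1: k1 = (-0.128305, -0.131148), k2 = (-0.152834, -0.103107), k3 = (-0.152509, -0.102752), k4 = (-0.186811, -0.076088); V <- V + (h/6)(k1 + 2k2 + 2k3 + k4): V^x = 0.9614, V^y = -1.7758
step 2: k1 = (-0.186800, -0.076018), k2 = (-0.233060, -0.044662), k3 = (-0.232280, -0.043945), k4 = (-0.290782, -0.001921); V <- V + (h/6)(k1 + 2k2 + 2k3 + k4): V^x = 0.9027, V^y = -1.7864
step 3: k1 = (-0.290678, -0.001838), k2 = (-0.359954, 0.056448), k3 = (-0.357676, 0.057374), k4 = (-0.432889, 0.135896); V <- V + (h/6)(k1 + 2k2 + 2k3 + k4): V^x = 0.8128, V^y = -1.7714
step 4: k1 = (-0.432668, 0.135892), k2 = (-0.507439, 0.236739), k3 = (-0.502694, 0.236226), k4 = (-0.568290, 0.356581); V <- V + (h/6)(k1 + 2k2 + 2k3 + k4): V^x = 0.6869, V^y = -1.7114
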